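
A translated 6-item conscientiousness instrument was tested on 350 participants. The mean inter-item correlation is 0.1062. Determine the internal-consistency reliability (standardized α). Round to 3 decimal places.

Standardized α = k·r̄ / (1 + (k−1)·r̄) = 6 × 0.1062 / (1 + 5 × 0.1062)
  = 0.6372 / 1.5310 = 0.416

α = 0.416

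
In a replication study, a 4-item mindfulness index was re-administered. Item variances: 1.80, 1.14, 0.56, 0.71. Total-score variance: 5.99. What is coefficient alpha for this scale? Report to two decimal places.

Σσ²ᵢ = 1.80 + 1.14 + 0.56 + 0.71 = 4.21
α = (k/(k−1))·(1 − Σσ²ᵢ/Var(T)) = (4/3)·(1 − 4.21/5.99) = 0.40

coefficient alpha = 0.40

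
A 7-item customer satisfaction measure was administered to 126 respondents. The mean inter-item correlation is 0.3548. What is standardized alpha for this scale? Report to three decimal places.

Standardized α = k·r̄ / (1 + (k−1)·r̄) = 7 × 0.3548 / (1 + 6 × 0.3548)
  = 2.4836 / 3.1288 = 0.794

α = 0.794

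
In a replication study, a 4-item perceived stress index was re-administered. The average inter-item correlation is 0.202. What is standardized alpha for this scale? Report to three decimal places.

Standardized α = k·r̄ / (1 + (k−1)·r̄) = 4 × 0.202 / (1 + 3 × 0.202)
  = 0.8080 / 1.6060 = 0.503

α = 0.503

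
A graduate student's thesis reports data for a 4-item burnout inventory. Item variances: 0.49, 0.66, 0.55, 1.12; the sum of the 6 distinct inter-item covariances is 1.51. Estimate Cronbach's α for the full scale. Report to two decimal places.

sum of item variances = 0.49 + 0.66 + 0.55 + 1.12 = 2.82
Sum of distinct covariances = 1.51
σ²_T = sum of item variances + 2·Σcov = 2.82 + 2 × 1.51 = 5.84
α = (4/3)·(1 − 2.82/5.84) = 0.69

Cronbach's α = 0.69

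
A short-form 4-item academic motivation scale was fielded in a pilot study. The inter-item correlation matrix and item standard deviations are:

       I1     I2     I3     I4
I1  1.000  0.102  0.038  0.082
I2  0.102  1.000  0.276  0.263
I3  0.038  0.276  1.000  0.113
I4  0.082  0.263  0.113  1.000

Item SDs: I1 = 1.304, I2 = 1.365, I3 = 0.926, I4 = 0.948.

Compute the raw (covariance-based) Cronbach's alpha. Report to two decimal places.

Cronbach's alpha = 0.39

Σσ²ᵢ = 1.304² + 1.365² + 0.926² + 0.948² = 5.3198
Covariances σ_ij = r_ij · s_i · s_j:
  σ(I1,I2) = 0.102 × 1.304 × 1.365 = 0.1816
  σ(I1,I3) = 0.038 × 1.304 × 0.926 = 0.0459
  σ(I1,I4) = 0.082 × 1.304 × 0.948 = 0.1014
  σ(I2,I3) = 0.276 × 1.365 × 0.926 = 0.3489
  σ(I2,I4) = 0.263 × 1.365 × 0.948 = 0.3403
  σ(I3,I4) = 0.113 × 0.926 × 0.948 = 0.0992
σ²_T = Σσ²ᵢ + 2·Σσ_ij = 5.3198 + 2 × 1.1173 = 7.5544
α = (4/3)·(1 − 5.3198/7.5544) = 0.39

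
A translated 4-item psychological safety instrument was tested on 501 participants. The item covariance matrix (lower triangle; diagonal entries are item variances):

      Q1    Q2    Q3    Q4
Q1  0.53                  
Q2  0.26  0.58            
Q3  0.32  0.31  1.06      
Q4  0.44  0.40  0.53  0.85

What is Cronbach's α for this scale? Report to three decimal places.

α = 0.799

sum of item variances = 0.53 + 0.58 + 1.06 + 0.85 = 3.02
Σ_{i<j} σ_ij = 2.26
σ²_T = 3.02 + 2 × 2.26 = 7.54
α = (k/(k−1))·(1 − sum of item variances/σ²_T) = (4/3)·(1 − 3.02/7.54) = 0.799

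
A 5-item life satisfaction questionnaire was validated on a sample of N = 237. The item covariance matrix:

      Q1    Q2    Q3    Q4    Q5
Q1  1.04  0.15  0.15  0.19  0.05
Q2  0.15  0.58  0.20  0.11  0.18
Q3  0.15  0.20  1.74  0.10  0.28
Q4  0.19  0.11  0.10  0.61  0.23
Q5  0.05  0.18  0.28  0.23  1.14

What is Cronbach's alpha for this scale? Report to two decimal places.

α = 0.49

Σσ²ᵢ = 1.04 + 0.58 + 1.74 + 0.61 + 1.14 = 5.11
Sum of the distinct covariances = 1.64
σ²_total = 5.11 + 2 × 1.64 = 8.39
α = (k/(k−1))·(1 − Σσ²ᵢ/σ²_total) = (5/4)·(1 − 5.11/8.39) = 0.49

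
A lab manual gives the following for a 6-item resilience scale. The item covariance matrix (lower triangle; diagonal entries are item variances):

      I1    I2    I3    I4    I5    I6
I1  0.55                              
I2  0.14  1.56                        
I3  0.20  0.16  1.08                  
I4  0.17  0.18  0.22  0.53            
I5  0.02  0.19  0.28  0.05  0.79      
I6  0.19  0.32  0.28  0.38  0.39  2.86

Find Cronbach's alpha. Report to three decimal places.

Σσᵢ² = 0.55 + 1.56 + 1.08 + 0.53 + 0.79 + 2.86 = 7.37
Sum of off-diagonal covariances = 3.17
total variance = 7.37 + 2 × 3.17 = 13.71
α = (k/(k−1))·(1 − Σσᵢ²/total variance) = (6/5)·(1 − 7.37/13.71) = 0.555

α = 0.555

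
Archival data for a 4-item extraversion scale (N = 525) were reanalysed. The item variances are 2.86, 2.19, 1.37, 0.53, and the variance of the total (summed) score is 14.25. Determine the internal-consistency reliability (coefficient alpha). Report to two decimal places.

sum of item variances = 2.86 + 2.19 + 1.37 + 0.53 = 6.95
α = (k/(k−1))·(1 − sum of item variances/σ²_total) = (4/3)·(1 − 6.95/14.25) = 0.68

coefficient alpha = 0.68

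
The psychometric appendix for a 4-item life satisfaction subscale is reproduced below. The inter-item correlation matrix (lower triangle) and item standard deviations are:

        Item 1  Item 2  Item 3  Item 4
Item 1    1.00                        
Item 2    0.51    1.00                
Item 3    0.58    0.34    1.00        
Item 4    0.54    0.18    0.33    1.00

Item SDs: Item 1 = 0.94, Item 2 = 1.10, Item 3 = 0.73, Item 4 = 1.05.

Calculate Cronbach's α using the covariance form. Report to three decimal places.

α = 0.721

Σσ²ᵢ = 0.94² + 1.10² + 0.73² + 1.05² = 3.7290
Covariances σ_ij = r_ij · s_i · s_j:
  σ(Item 1,Item 2) = 0.51 × 0.94 × 1.10 = 0.5273
  σ(Item 1,Item 3) = 0.58 × 0.94 × 0.73 = 0.3980
  σ(Item 1,Item 4) = 0.54 × 0.94 × 1.05 = 0.5330
  σ(Item 2,Item 3) = 0.34 × 1.10 × 0.73 = 0.2730
  σ(Item 2,Item 4) = 0.18 × 1.10 × 1.05 = 0.2079
  σ(Item 3,Item 4) = 0.33 × 0.73 × 1.05 = 0.2529
σ²_T = Σσ²ᵢ + 2·Σσ_ij = 3.7290 + 2 × 2.1921 = 8.1132
α = (4/3)·(1 − 3.7290/8.1132) = 0.721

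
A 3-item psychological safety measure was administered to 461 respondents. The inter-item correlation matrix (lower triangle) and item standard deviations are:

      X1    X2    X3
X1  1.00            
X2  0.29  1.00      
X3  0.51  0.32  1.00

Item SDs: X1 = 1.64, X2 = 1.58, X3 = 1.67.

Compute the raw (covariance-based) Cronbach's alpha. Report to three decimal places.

Cronbach's alpha = 0.643

Σσ²ᵢ = 1.64² + 1.58² + 1.67² = 7.9749
Covariances σ_ij = r_ij · s_i · s_j:
  σ(X1,X2) = 0.29 × 1.64 × 1.58 = 0.7514
  σ(X1,X3) = 0.51 × 1.64 × 1.67 = 1.3968
  σ(X2,X3) = 0.32 × 1.58 × 1.67 = 0.8444
σ²_T = Σσ²ᵢ + 2·Σσ_ij = 7.9749 + 2 × 2.9926 = 13.9601
α = (3/2)·(1 − 7.9749/13.9601) = 0.643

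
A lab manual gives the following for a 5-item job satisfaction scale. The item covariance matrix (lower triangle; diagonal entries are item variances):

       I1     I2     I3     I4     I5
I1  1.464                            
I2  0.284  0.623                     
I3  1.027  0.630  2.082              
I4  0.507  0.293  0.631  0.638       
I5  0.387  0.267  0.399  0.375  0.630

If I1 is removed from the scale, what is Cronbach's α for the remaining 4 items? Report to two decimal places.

α = 0.76

Remaining items: I2, I3, I4, I5 (k = 4).
sum of item variances = 0.623 + 2.082 + 0.638 + 0.630 = 3.973
σ²_T = 3.973 + 2 × 2.595 = 9.163
α (item deleted) = (4/3)·(1 − 3.973/9.163) = 0.76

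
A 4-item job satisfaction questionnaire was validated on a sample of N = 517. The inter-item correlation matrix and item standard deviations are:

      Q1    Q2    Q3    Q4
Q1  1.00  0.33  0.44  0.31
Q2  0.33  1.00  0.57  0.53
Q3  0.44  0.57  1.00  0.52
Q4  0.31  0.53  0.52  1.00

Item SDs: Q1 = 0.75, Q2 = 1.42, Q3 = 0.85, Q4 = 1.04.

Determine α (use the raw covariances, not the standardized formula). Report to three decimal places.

α = 0.748

Σσ²ᵢ = 0.75² + 1.42² + 0.85² + 1.04² = 4.3830
Covariances σ_ij = r_ij · s_i · s_j:
  σ(Q1,Q2) = 0.33 × 0.75 × 1.42 = 0.3514
  σ(Q1,Q3) = 0.44 × 0.75 × 0.85 = 0.2805
  σ(Q1,Q4) = 0.31 × 0.75 × 1.04 = 0.2418
  σ(Q2,Q3) = 0.57 × 1.42 × 0.85 = 0.6880
  σ(Q2,Q4) = 0.53 × 1.42 × 1.04 = 0.7827
  σ(Q3,Q4) = 0.52 × 0.85 × 1.04 = 0.4597
σ²_T = Σσ²ᵢ + 2·Σσ_ij = 4.3830 + 2 × 2.8041 = 9.9912
α = (4/3)·(1 − 4.3830/9.9912) = 0.748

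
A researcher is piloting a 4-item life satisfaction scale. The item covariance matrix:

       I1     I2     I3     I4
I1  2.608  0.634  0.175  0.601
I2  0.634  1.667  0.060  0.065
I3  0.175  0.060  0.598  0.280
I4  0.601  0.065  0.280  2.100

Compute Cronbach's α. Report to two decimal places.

ΣVar(i) = 2.608 + 1.667 + 0.598 + 2.100 = 6.973
Σ_{i<j} σ_ij = 1.815
σ²_T = 6.973 + 2 × 1.815 = 10.603
α = (k/(k−1))·(1 − ΣVar(i)/σ²_T) = (4/3)·(1 − 6.973/10.603) = 0.46

α = 0.46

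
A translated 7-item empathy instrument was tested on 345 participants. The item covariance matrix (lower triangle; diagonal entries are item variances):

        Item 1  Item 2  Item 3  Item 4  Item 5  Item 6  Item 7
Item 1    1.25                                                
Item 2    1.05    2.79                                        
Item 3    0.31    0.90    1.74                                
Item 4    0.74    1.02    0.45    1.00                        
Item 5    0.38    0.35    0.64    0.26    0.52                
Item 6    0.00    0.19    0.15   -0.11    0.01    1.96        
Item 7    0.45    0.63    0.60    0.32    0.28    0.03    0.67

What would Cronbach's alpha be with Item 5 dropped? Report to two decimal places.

Remaining items: Item 1, Item 2, Item 3, Item 4, Item 6, Item 7 (k = 6).
Σσᵢ² = 1.25 + 2.79 + 1.74 + 1.00 + 1.96 + 0.67 = 9.41
σ²_total = 9.41 + 2 × 6.73 = 22.87
α (item deleted) = (6/5)·(1 − 9.41/22.87) = 0.71

α = 0.71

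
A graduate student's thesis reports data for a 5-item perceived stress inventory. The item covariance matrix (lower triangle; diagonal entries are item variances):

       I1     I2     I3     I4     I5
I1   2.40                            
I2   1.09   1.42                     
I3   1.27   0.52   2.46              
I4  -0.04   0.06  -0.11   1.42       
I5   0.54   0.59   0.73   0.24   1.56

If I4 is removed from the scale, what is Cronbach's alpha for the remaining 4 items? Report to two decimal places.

α = 0.73

Remaining items: I1, I2, I3, I5 (k = 4).
Σσ²ᵢ = 2.40 + 1.42 + 2.46 + 1.56 = 7.84
σ²_total = 7.84 + 2 × 4.74 = 17.32
α (item deleted) = (4/3)·(1 − 7.84/17.32) = 0.73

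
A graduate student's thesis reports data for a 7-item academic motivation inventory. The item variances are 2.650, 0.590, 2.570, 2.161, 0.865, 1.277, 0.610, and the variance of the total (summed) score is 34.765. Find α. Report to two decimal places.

α = 0.81

sum of item variances = 2.650 + 0.590 + 2.570 + 2.161 + 0.865 + 1.277 + 0.610 = 10.723
α = (k/(k−1))·(1 − sum of item variances/total variance) = (7/6)·(1 − 10.723/34.765) = 0.81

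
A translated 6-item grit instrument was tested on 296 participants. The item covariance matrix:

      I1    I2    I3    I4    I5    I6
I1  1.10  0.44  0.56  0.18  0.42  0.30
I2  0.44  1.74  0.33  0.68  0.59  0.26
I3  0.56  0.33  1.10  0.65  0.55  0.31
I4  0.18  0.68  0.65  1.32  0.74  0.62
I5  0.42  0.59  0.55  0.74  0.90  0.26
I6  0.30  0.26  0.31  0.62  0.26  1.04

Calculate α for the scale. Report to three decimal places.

α = 0.788

sum of item variances = 1.10 + 1.74 + 1.10 + 1.32 + 0.90 + 1.04 = 7.20
Sum of the distinct covariances = 6.89
total variance = 7.20 + 2 × 6.89 = 20.98
α = (k/(k−1))·(1 − sum of item variances/total variance) = (6/5)·(1 − 7.20/20.98) = 0.788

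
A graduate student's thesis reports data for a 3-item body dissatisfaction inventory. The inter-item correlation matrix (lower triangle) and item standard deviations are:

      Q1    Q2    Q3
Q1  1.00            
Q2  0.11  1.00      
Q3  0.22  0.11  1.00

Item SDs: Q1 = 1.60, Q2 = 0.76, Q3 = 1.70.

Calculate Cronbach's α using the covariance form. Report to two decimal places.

Cronbach's α = 0.34

Σσ²ᵢ = 1.60² + 0.76² + 1.70² = 6.0276
Covariances σ_ij = r_ij · s_i · s_j:
  σ(Q1,Q2) = 0.11 × 1.60 × 0.76 = 0.1338
  σ(Q1,Q3) = 0.22 × 1.60 × 1.70 = 0.5984
  σ(Q2,Q3) = 0.11 × 0.76 × 1.70 = 0.1421
σ²_T = Σσ²ᵢ + 2·Σσ_ij = 6.0276 + 2 × 0.8743 = 7.7762
α = (3/2)·(1 − 6.0276/7.7762) = 0.34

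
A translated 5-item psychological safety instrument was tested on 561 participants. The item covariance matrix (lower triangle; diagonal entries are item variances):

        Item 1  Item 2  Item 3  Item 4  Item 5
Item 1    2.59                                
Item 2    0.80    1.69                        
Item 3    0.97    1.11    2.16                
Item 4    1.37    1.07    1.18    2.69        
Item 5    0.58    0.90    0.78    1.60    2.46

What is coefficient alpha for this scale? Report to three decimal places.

α = 0.802

sum of item variances = 2.59 + 1.69 + 2.16 + 2.69 + 2.46 = 11.59
Sum of the distinct covariances = 10.36
Var(T) = 11.59 + 2 × 10.36 = 32.31
α = (k/(k−1))·(1 − sum of item variances/Var(T)) = (5/4)·(1 − 11.59/32.31) = 0.802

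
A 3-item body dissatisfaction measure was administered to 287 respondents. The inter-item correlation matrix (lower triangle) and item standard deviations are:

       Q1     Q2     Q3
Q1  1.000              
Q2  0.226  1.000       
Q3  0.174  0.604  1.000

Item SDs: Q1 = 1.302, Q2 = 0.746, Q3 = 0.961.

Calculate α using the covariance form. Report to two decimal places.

α = 0.53

Σσ²ᵢ = 1.302² + 0.746² + 0.961² = 3.1752
Covariances σ_ij = r_ij · s_i · s_j:
  σ(Q1,Q2) = 0.226 × 1.302 × 0.746 = 0.2195
  σ(Q1,Q3) = 0.174 × 1.302 × 0.961 = 0.2177
  σ(Q2,Q3) = 0.604 × 0.746 × 0.961 = 0.4330
σ²_T = Σσ²ᵢ + 2·Σσ_ij = 3.1752 + 2 × 0.8702 = 4.9156
α = (3/2)·(1 − 3.1752/4.9156) = 0.53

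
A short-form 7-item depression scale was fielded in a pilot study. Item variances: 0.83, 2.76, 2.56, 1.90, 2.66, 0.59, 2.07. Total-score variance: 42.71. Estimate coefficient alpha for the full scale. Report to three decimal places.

α = 0.801

ΣVar(i) = 0.83 + 2.76 + 2.56 + 1.90 + 2.66 + 0.59 + 2.07 = 13.37
α = (k/(k−1))·(1 − ΣVar(i)/σ²_total) = (7/6)·(1 − 13.37/42.71) = 0.801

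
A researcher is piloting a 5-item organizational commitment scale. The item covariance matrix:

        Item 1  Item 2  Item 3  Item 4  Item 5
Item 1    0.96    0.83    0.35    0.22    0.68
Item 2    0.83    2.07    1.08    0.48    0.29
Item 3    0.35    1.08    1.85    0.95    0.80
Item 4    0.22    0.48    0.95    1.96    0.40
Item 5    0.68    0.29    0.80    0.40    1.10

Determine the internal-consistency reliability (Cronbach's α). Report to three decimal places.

Σσᵢ² = 0.96 + 2.07 + 1.85 + 1.96 + 1.10 = 7.94
Sum of the distinct covariances = 6.08
σ²_total = 7.94 + 2 × 6.08 = 20.10
α = (k/(k−1))·(1 − Σσᵢ²/σ²_total) = (5/4)·(1 − 7.94/20.10) = 0.756

α = 0.756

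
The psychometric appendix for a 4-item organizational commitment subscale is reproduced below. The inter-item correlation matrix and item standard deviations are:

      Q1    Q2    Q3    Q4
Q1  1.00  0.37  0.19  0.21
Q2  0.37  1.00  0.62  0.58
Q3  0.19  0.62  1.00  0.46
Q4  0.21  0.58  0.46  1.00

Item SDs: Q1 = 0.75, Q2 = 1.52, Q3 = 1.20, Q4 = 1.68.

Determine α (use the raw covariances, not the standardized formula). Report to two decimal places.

α = 0.74

Σσ²ᵢ = 0.75² + 1.52² + 1.20² + 1.68² = 7.1353
Covariances σ_ij = r_ij · s_i · s_j:
  σ(Q1,Q2) = 0.37 × 0.75 × 1.52 = 0.4218
  σ(Q1,Q3) = 0.19 × 0.75 × 1.20 = 0.1710
  σ(Q1,Q4) = 0.21 × 0.75 × 1.68 = 0.2646
  σ(Q2,Q3) = 0.62 × 1.52 × 1.20 = 1.1309
  σ(Q2,Q4) = 0.58 × 1.52 × 1.68 = 1.4811
  σ(Q3,Q4) = 0.46 × 1.20 × 1.68 = 0.9274
σ²_T = Σσ²ᵢ + 2·Σσ_ij = 7.1353 + 2 × 4.3968 = 15.9289
α = (4/3)·(1 − 7.1353/15.9289) = 0.74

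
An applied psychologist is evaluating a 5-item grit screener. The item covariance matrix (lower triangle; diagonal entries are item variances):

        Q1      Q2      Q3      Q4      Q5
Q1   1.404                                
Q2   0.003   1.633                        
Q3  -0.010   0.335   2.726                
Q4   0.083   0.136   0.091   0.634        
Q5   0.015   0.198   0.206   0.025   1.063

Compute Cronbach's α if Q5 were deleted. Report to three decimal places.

Remaining items: Q1, Q2, Q3, Q4 (k = 4).
Σσᵢ² = 1.404 + 1.633 + 2.726 + 0.634 = 6.397
Var(T) = 6.397 + 2 × 0.638 = 7.673
α (item deleted) = (4/3)·(1 − 6.397/7.673) = 0.222

α = 0.222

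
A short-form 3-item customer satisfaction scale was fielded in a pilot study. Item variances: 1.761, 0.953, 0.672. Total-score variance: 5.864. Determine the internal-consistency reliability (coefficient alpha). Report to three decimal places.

Σσ²ᵢ = 1.761 + 0.953 + 0.672 = 3.386
α = (k/(k−1))·(1 − Σσ²ᵢ/σ²_total) = (3/2)·(1 − 3.386/5.864) = 0.634

α = 0.634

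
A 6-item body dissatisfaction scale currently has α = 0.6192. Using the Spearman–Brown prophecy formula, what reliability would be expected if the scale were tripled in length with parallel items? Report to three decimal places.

Length factor m = 3
α' = m·α / (1 + (m−1)·α)
   = 3 × 0.6192 / (1 + (3 − 1) × 0.6192)
   = 1.8576 / 2.2384 = 0.830

predicted reliability = 0.830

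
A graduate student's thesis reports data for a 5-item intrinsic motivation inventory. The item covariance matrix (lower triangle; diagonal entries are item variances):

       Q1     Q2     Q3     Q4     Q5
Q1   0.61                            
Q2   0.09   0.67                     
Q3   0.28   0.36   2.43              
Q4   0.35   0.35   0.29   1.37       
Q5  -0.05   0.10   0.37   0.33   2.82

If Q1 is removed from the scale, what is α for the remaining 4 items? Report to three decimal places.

Remaining items: Q2, Q3, Q4, Q5 (k = 4).
ΣVar(i) = 0.67 + 2.43 + 1.37 + 2.82 = 7.29
σ²_total = 7.29 + 2 × 1.80 = 10.89
α (item deleted) = (4/3)·(1 − 7.29/10.89) = 0.441

α = 0.441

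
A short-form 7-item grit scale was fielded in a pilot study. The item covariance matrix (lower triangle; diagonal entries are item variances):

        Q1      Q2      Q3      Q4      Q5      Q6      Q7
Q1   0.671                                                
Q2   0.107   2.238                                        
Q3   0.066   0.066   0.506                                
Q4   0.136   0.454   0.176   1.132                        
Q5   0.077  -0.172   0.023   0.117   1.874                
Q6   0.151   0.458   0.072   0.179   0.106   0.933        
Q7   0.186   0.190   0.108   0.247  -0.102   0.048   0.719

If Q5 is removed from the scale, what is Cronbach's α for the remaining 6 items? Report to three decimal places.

α = 0.552

Remaining items: Q1, Q2, Q3, Q4, Q6, Q7 (k = 6).
sum of item variances = 0.671 + 2.238 + 0.506 + 1.132 + 0.933 + 0.719 = 6.199
total variance = 6.199 + 2 × 2.644 = 11.487
α (item deleted) = (6/5)·(1 − 6.199/11.487) = 0.552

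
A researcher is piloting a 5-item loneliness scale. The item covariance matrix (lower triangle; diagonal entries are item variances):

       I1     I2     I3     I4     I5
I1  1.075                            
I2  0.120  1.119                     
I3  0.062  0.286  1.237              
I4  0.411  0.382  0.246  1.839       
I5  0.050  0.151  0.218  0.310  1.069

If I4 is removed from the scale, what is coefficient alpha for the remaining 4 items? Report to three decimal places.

α = 0.377

Remaining items: I1, I2, I3, I5 (k = 4).
Σσ²ᵢ = 1.075 + 1.119 + 1.237 + 1.069 = 4.500
total variance = 4.500 + 2 × 0.887 = 6.274
α (item deleted) = (4/3)·(1 − 4.500/6.274) = 0.377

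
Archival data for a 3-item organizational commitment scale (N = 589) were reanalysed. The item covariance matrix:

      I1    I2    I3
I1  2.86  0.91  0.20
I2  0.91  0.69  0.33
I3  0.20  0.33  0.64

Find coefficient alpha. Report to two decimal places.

Σσᵢ² = 2.86 + 0.69 + 0.64 = 4.19
Sum of off-diagonal covariances = 1.44
Var(T) = 4.19 + 2 × 1.44 = 7.07
α = (k/(k−1))·(1 − Σσᵢ²/Var(T)) = (3/2)·(1 − 4.19/7.07) = 0.61

α = 0.61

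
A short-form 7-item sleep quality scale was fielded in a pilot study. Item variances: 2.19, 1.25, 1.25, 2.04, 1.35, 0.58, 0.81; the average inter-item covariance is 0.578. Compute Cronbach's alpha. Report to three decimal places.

α = 0.839

Σσᵢ² = 2.19 + 1.25 + 1.25 + 2.04 + 1.35 + 0.58 + 0.81 = 9.47
Sum of the 21 distinct covariances = 21 × 0.578 = 12.138
σ²_T = Σσᵢ² + 2·Σcov = 9.47 + 2 × 12.138 = 33.746
α = (7/6)·(1 − 9.47/33.746) = 0.839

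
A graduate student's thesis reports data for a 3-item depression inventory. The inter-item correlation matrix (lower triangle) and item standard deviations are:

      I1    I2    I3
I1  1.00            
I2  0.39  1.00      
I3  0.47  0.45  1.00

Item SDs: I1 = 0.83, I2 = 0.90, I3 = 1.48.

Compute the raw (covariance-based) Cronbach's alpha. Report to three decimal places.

α = 0.665

Σσ²ᵢ = 0.83² + 0.90² + 1.48² = 3.6893
Covariances σ_ij = r_ij · s_i · s_j:
  σ(I1,I2) = 0.39 × 0.83 × 0.90 = 0.2913
  σ(I1,I3) = 0.47 × 0.83 × 1.48 = 0.5773
  σ(I2,I3) = 0.45 × 0.90 × 1.48 = 0.5994
σ²_T = Σσ²ᵢ + 2·Σσ_ij = 3.6893 + 2 × 1.4680 = 6.6253
α = (3/2)·(1 − 3.6893/6.6253) = 0.665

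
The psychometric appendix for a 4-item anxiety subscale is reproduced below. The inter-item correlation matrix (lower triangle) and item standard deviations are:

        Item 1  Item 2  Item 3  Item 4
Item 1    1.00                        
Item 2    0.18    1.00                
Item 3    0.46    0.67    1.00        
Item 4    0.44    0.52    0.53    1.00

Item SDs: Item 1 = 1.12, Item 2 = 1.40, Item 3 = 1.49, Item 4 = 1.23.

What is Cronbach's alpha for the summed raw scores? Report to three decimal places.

Σσ²ᵢ = 1.12² + 1.40² + 1.49² + 1.23² = 6.9474
Covariances σ_ij = r_ij · s_i · s_j:
  σ(Item 1,Item 2) = 0.18 × 1.12 × 1.40 = 0.2822
  σ(Item 1,Item 3) = 0.46 × 1.12 × 1.49 = 0.7676
  σ(Item 1,Item 4) = 0.44 × 1.12 × 1.23 = 0.6061
  σ(Item 2,Item 3) = 0.67 × 1.40 × 1.49 = 1.3976
  σ(Item 2,Item 4) = 0.52 × 1.40 × 1.23 = 0.8954
  σ(Item 3,Item 4) = 0.53 × 1.49 × 1.23 = 0.9713
σ²_T = Σσ²ᵢ + 2·Σσ_ij = 6.9474 + 2 × 4.9202 = 16.7878
α = (4/3)·(1 − 6.9474/16.7878) = 0.782

α = 0.782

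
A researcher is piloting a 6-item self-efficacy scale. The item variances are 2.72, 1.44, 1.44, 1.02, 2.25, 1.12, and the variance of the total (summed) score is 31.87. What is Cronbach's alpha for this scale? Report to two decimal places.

α = 0.82

sum of item variances = 2.72 + 1.44 + 1.44 + 1.02 + 2.25 + 1.12 = 9.99
α = (k/(k−1))·(1 − sum of item variances/Var(T)) = (6/5)·(1 − 9.99/31.87) = 0.82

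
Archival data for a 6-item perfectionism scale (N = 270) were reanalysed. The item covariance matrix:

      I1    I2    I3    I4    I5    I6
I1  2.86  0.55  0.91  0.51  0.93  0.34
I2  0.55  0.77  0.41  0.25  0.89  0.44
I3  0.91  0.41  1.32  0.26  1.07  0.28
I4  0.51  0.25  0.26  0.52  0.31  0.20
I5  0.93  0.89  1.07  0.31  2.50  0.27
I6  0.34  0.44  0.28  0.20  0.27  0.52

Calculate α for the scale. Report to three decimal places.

Σσ²ᵢ = 2.86 + 0.77 + 1.32 + 0.52 + 2.50 + 0.52 = 8.49
Sum of the distinct covariances = 7.62
Var(T) = 8.49 + 2 × 7.62 = 23.73
α = (k/(k−1))·(1 − Σσ²ᵢ/Var(T)) = (6/5)·(1 − 8.49/23.73) = 0.771

α = 0.771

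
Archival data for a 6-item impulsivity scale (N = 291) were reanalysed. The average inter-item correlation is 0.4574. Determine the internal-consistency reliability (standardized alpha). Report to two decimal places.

Standardized α = k·r̄ / (1 + (k−1)·r̄) = 6 × 0.4574 / (1 + 5 × 0.4574)
  = 2.7444 / 3.2870 = 0.83

standardized alpha = 0.83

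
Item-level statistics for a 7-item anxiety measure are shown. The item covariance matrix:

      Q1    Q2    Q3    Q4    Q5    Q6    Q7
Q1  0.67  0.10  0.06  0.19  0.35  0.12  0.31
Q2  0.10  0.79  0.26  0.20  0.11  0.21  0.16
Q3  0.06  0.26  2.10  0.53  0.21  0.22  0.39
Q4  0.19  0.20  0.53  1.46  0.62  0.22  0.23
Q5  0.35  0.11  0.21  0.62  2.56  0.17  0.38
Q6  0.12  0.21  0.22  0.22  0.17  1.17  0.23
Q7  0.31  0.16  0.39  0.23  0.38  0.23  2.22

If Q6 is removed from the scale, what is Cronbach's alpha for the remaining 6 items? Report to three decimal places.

Remaining items: Q1, Q2, Q3, Q4, Q5, Q7 (k = 6).
Σσ²ᵢ = 0.67 + 0.79 + 2.10 + 1.46 + 2.56 + 2.22 = 9.80
σ²_T = 9.80 + 2 × 4.10 = 18.00
α (item deleted) = (6/5)·(1 − 9.80/18.00) = 0.547

Cronbach's alpha = 0.547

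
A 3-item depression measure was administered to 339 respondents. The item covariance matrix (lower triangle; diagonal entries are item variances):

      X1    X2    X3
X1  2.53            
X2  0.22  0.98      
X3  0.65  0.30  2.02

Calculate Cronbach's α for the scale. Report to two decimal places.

sum of item variances = 2.53 + 0.98 + 2.02 = 5.53
Sum of the distinct covariances = 1.17
σ²_total = 5.53 + 2 × 1.17 = 7.87
α = (k/(k−1))·(1 − sum of item variances/σ²_total) = (3/2)·(1 − 5.53/7.87) = 0.45

Cronbach's α = 0.45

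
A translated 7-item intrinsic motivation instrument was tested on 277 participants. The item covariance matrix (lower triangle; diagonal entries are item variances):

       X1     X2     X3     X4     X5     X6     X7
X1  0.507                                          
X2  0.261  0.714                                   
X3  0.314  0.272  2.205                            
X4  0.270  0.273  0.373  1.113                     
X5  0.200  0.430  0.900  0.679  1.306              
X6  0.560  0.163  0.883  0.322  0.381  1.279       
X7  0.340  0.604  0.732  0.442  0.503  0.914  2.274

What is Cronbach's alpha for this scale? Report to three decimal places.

Σσᵢ² = 0.507 + 0.714 + 2.205 + 1.113 + 1.306 + 1.279 + 2.274 = 9.398
Σ_{i<j} σ_ij = 9.816
σ²_T = 9.398 + 2 × 9.816 = 29.030
α = (k/(k−1))·(1 − Σσᵢ²/σ²_T) = (7/6)·(1 − 9.398/29.030) = 0.789

α = 0.789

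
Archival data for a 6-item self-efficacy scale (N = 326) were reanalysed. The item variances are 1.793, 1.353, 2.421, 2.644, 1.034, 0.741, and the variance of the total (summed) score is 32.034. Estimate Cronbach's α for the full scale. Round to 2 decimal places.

α = 0.83

Σσᵢ² = 1.793 + 1.353 + 2.421 + 2.644 + 1.034 + 0.741 = 9.986
α = (k/(k−1))·(1 − Σσᵢ²/total variance) = (6/5)·(1 − 9.986/32.034) = 0.83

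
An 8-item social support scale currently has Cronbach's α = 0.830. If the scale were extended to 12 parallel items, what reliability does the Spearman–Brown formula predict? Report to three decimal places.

Length factor m = 12/8 = 1.5000
α' = m·α / (1 + (m−1)·α)
   = 12/8 × 0.830 / (1 + (12/8 − 1) × 0.830)
   = 1.2450 / 1.4150 = 0.880

predicted reliability = 0.880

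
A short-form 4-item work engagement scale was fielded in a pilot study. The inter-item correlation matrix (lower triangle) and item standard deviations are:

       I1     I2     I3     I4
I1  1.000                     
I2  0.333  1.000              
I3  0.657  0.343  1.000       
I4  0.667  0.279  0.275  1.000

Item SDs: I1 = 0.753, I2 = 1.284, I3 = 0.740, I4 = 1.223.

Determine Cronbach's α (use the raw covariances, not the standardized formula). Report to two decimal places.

Σσ²ᵢ = 0.753² + 1.284² + 0.740² + 1.223² = 4.2590
Covariances σ_ij = r_ij · s_i · s_j:
  σ(I1,I2) = 0.333 × 0.753 × 1.284 = 0.3220
  σ(I1,I3) = 0.657 × 0.753 × 0.740 = 0.3661
  σ(I1,I4) = 0.667 × 0.753 × 1.223 = 0.6143
  σ(I2,I3) = 0.343 × 1.284 × 0.740 = 0.3259
  σ(I2,I4) = 0.279 × 1.284 × 1.223 = 0.4381
  σ(I3,I4) = 0.275 × 0.740 × 1.223 = 0.2489
σ²_T = Σσ²ᵢ + 2·Σσ_ij = 4.2590 + 2 × 2.3153 = 8.8896
α = (4/3)·(1 − 4.2590/8.8896) = 0.69

α = 0.69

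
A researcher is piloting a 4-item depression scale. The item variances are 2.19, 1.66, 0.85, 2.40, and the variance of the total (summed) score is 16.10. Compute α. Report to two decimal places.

α = 0.75

Σσ²ᵢ = 2.19 + 1.66 + 0.85 + 2.40 = 7.10
α = (k/(k−1))·(1 − Σσ²ᵢ/total variance) = (4/3)·(1 − 7.10/16.10) = 0.75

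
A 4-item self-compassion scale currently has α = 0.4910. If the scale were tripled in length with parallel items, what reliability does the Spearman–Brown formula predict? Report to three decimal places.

predicted reliability = 0.743

Length factor m = 3
α' = m·α / (1 + (m−1)·α)
   = 3 × 0.4910 / (1 + (3 − 1) × 0.4910)
   = 1.4730 / 1.9820 = 0.743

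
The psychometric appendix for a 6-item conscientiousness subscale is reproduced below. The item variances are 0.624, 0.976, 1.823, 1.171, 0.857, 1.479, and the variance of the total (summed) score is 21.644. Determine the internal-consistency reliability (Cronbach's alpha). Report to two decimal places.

α = 0.82

sum of item variances = 0.624 + 0.976 + 1.823 + 1.171 + 0.857 + 1.479 = 6.930
α = (k/(k−1))·(1 − sum of item variances/σ²_T) = (6/5)·(1 − 6.930/21.644) = 0.82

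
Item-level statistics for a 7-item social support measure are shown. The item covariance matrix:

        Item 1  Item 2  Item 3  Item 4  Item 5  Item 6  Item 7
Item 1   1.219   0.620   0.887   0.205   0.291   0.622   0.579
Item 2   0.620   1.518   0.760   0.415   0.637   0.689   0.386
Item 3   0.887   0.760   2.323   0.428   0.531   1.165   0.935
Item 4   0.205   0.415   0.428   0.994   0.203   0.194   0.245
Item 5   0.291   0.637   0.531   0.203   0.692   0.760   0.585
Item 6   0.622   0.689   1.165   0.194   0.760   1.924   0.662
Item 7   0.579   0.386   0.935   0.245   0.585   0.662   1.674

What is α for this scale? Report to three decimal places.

α = 0.811

sum of item variances = 1.219 + 1.518 + 2.323 + 0.994 + 0.692 + 1.924 + 1.674 = 10.344
Σ_{i<j} σ_ij = 11.799
σ²_T = 10.344 + 2 × 11.799 = 33.942
α = (k/(k−1))·(1 − sum of item variances/σ²_T) = (7/6)·(1 − 10.344/33.942) = 0.811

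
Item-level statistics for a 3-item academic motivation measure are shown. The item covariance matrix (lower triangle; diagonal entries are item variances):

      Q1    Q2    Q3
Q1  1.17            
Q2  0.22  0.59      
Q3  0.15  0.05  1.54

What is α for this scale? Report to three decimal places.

Σσ²ᵢ = 1.17 + 0.59 + 1.54 = 3.30
Sum of off-diagonal covariances = 0.42
Var(T) = 3.30 + 2 × 0.42 = 4.14
α = (k/(k−1))·(1 − Σσ²ᵢ/Var(T)) = (3/2)·(1 − 3.30/4.14) = 0.304

α = 0.304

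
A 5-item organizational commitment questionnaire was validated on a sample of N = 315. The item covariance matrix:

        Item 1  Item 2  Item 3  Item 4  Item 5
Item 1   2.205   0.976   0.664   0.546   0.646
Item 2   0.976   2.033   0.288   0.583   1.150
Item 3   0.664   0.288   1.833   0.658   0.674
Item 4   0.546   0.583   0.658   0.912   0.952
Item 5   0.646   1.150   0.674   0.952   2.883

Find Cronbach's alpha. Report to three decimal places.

Σσᵢ² = 2.205 + 2.033 + 1.833 + 0.912 + 2.883 = 9.866
Σ_{i<j} σ_ij = 7.137
Var(T) = 9.866 + 2 × 7.137 = 24.140
α = (k/(k−1))·(1 − Σσᵢ²/Var(T)) = (5/4)·(1 − 9.866/24.140) = 0.739

Cronbach's alpha = 0.739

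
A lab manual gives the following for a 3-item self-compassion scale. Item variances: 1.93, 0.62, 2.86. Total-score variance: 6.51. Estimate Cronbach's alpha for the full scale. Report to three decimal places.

Σσ²ᵢ = 1.93 + 0.62 + 2.86 = 5.41
α = (k/(k−1))·(1 − Σσ²ᵢ/σ²_T) = (3/2)·(1 − 5.41/6.51) = 0.253

α = 0.253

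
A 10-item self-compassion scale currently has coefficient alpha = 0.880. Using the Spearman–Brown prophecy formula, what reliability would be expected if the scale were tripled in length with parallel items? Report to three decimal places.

Length factor m = 3
α' = m·α / (1 + (m−1)·α)
   = 3 × 0.880 / (1 + (3 − 1) × 0.880)
   = 2.6400 / 2.7600 = 0.957

predicted reliability = 0.957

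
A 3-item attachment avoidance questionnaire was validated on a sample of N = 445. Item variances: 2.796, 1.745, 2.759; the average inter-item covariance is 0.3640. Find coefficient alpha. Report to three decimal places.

coefficient alpha = 0.345

ΣVar(i) = 2.796 + 1.745 + 2.759 = 7.300
Sum of the 3 distinct covariances = 3 × 0.3640 = 1.0920
σ²_T = ΣVar(i) + 2·Σcov = 7.300 + 2 × 1.0920 = 9.4840
α = (3/2)·(1 − 7.300/9.4840) = 0.345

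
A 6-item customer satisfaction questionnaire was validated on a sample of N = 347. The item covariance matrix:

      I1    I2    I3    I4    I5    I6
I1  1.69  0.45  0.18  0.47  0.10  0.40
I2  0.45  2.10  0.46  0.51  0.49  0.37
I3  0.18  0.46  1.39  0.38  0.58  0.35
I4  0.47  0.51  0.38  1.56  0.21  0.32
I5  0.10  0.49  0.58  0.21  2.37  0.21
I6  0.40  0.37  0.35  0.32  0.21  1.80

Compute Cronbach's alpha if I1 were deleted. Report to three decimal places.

Remaining items: I2, I3, I4, I5, I6 (k = 5).
Σσᵢ² = 2.10 + 1.39 + 1.56 + 2.37 + 1.80 = 9.22
Var(T) = 9.22 + 2 × 3.88 = 16.98
α (item deleted) = (5/4)·(1 − 9.22/16.98) = 0.571

α = 0.571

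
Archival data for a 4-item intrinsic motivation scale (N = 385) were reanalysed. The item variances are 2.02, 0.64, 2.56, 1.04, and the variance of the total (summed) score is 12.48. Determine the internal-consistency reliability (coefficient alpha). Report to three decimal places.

coefficient alpha = 0.665

Σσ²ᵢ = 2.02 + 0.64 + 2.56 + 1.04 = 6.26
α = (k/(k−1))·(1 − Σσ²ᵢ/Var(T)) = (4/3)·(1 − 6.26/12.48) = 0.665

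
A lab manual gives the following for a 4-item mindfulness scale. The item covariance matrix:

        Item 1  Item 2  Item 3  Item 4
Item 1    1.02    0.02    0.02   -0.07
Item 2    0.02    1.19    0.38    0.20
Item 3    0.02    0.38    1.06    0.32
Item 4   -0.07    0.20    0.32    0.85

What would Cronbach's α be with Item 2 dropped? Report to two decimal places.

Remaining items: Item 1, Item 3, Item 4 (k = 3).
sum of item variances = 1.02 + 1.06 + 0.85 = 2.93
Var(T) = 2.93 + 2 × 0.27 = 3.47
α (item deleted) = (3/2)·(1 − 2.93/3.47) = 0.23

Cronbach's α = 0.23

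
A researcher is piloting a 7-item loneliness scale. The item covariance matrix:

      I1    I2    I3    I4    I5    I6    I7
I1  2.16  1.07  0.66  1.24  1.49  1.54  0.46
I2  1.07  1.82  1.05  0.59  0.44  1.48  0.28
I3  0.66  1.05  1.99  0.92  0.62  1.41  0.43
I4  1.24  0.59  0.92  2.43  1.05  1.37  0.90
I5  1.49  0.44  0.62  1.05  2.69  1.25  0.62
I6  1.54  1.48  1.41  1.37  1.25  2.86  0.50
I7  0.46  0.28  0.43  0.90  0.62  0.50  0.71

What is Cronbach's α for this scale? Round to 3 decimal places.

ΣVar(i) = 2.16 + 1.82 + 1.99 + 2.43 + 2.69 + 2.86 + 0.71 = 14.66
Sum of the distinct covariances = 19.37
total variance = 14.66 + 2 × 19.37 = 53.40
α = (k/(k−1))·(1 − ΣVar(i)/total variance) = (7/6)·(1 − 14.66/53.40) = 0.846

α = 0.846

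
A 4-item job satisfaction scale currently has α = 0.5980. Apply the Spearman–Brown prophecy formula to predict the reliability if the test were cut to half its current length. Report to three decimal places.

Length factor m = 1/2
α' = m·α / (1 − (1−m)·α)
   = 1/2 × 0.5980 / (1 − (1 − 1/2) × 0.5980)
   = 0.2990 / 0.7010 = 0.427

predicted reliability = 0.427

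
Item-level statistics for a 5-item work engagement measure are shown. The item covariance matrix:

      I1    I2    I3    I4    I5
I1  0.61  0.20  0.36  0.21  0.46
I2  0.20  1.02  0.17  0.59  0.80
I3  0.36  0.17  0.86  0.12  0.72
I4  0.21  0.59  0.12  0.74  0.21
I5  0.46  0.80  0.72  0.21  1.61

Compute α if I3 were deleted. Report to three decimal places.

Remaining items: I1, I2, I4, I5 (k = 4).
ΣVar(i) = 0.61 + 1.02 + 0.74 + 1.61 = 3.98
total variance = 3.98 + 2 × 2.47 = 8.92
α (item deleted) = (4/3)·(1 − 3.98/8.92) = 0.738

α = 0.738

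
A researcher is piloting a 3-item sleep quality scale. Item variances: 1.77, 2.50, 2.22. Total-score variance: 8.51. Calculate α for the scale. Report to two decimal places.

ΣVar(i) = 1.77 + 2.50 + 2.22 = 6.49
α = (k/(k−1))·(1 − ΣVar(i)/σ²_T) = (3/2)·(1 − 6.49/8.51) = 0.36

α = 0.36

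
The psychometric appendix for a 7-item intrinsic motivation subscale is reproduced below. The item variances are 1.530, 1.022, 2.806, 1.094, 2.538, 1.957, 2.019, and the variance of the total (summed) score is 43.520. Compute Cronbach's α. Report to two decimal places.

Cronbach's α = 0.82

Σσ²ᵢ = 1.530 + 1.022 + 2.806 + 1.094 + 2.538 + 1.957 + 2.019 = 12.966
α = (k/(k−1))·(1 − Σσ²ᵢ/σ²_T) = (7/6)·(1 − 12.966/43.520) = 0.82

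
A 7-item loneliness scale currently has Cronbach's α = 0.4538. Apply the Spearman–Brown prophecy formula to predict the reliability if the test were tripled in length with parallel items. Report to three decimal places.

predicted reliability = 0.714

Length factor m = 3
α' = m·α / (1 + (m−1)·α)
   = 3 × 0.4538 / (1 + (3 − 1) × 0.4538)
   = 1.3614 / 1.9076 = 0.714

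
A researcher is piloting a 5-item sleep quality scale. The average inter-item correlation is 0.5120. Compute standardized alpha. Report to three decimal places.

Standardized α = k·r̄ / (1 + (k−1)·r̄) = 5 × 0.5120 / (1 + 4 × 0.5120)
  = 2.5600 / 3.0480 = 0.840

α = 0.840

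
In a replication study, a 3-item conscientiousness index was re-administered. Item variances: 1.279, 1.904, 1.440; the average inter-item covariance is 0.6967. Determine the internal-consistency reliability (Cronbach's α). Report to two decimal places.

sum of item variances = 1.279 + 1.904 + 1.440 = 4.623
Sum of the 3 distinct covariances = 3 × 0.6967 = 2.0901
σ²_total = sum of item variances + 2·Σcov = 4.623 + 2 × 2.0901 = 8.8032
α = (3/2)·(1 − 4.623/8.8032) = 0.71

α = 0.71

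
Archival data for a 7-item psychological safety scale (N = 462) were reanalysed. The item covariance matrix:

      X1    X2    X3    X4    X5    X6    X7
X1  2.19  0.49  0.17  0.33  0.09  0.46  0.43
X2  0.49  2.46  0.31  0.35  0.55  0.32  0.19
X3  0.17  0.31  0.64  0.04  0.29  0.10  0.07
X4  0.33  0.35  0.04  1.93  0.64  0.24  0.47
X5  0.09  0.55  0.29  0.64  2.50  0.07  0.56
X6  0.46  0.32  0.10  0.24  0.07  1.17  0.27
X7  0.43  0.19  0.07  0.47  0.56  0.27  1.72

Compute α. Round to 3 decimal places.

Σσ²ᵢ = 2.19 + 2.46 + 0.64 + 1.93 + 2.50 + 1.17 + 1.72 = 12.61
Sum of the distinct covariances = 6.44
σ²_T = 12.61 + 2 × 6.44 = 25.49
α = (k/(k−1))·(1 − Σσ²ᵢ/σ²_T) = (7/6)·(1 − 12.61/25.49) = 0.590

α = 0.590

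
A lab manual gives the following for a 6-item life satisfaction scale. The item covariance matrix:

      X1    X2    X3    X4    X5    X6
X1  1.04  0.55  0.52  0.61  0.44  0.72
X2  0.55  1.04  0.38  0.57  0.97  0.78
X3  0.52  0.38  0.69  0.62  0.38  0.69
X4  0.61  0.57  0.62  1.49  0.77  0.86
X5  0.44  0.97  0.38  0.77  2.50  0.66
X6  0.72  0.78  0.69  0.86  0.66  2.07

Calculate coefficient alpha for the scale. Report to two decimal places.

coefficient alpha = 0.82

sum of item variances = 1.04 + 1.04 + 0.69 + 1.49 + 2.50 + 2.07 = 8.83
Sum of the distinct covariances = 9.52
total variance = 8.83 + 2 × 9.52 = 27.87
α = (k/(k−1))·(1 − sum of item variances/total variance) = (6/5)·(1 − 8.83/27.87) = 0.82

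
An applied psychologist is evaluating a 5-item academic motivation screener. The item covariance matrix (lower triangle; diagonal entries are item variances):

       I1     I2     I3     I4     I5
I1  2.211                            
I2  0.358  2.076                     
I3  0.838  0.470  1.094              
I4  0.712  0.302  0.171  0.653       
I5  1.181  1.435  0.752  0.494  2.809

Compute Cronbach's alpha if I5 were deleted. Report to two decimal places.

α = 0.65

Remaining items: I1, I2, I3, I4 (k = 4).
Σσ²ᵢ = 2.211 + 2.076 + 1.094 + 0.653 = 6.034
Var(T) = 6.034 + 2 × 2.851 = 11.736
α (item deleted) = (4/3)·(1 − 6.034/11.736) = 0.65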